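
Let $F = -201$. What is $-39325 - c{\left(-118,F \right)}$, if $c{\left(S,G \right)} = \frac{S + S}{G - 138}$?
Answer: $- \frac{13331411}{339} \approx -39326.0$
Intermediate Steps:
$c{\left(S,G \right)} = \frac{2 S}{-138 + G}$
$-39325 - c{\left(-118,F \right)} = -39325 - 2 \left(-118\right) \frac{1}{-138 - 201} = -39325 - 2 \left(-118\right) \frac{1}{-339} = -39325 - 2 \left(-118\right) \left(- \frac{1}{339}\right) = -39325 - \frac{236}{339} = - \frac{13331411}{339}$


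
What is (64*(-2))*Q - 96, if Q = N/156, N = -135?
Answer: 192/13 ≈ 14.769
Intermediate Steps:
Q = -45/52 (Q = -135/156 = -135*1/156 = -45/52 ≈ -0.86539)
(64*(-2))*Q - 96 = (64*(-2))*(-45/52) - 96 = -128*(-45/52) - 96 = 1440/13 - 96 = 192/13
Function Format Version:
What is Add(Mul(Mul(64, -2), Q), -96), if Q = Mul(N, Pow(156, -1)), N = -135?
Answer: Rational(192, 13) ≈ 14.769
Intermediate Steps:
Q = Rational(-45, 52) (Q = Mul(-135, Pow(156, -1)) = Mul(-135, Rational(1, 156)) = Rational(-45, 52) ≈ -0.86539)
Add(Mul(Mul(64, -2), Q), -96) = Add(Mul(Mul(64, -2), Rational(-45, 52)), -96) = Add(Mul(-128, Rational(-45, 52)), -96) = Add(Rational(1440, 13), -96) = Rational(192, 13)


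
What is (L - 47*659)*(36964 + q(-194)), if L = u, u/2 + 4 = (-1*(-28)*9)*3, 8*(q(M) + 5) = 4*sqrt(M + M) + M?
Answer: -4353720591/4 - 29469*I*sqrt(97) ≈ -1.0884e+9 - 2.9024e+5*I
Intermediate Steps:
q(M) = -5 + M/8 + sqrt(2)*sqrt(M)/2 (q(M) = -5 + (4*sqrt(M + M) + M)/8 = -5 + (4*sqrt(2*M) + M)/8 = -5 + (4*(sqrt(2)*sqrt(M)) + M)/8 = -5 + (4*sqrt(2)*sqrt(M) + M)/8 = -5 + (M + 4*sqrt(2)*sqrt(M))/8 = -5 + (M/8 + sqrt(2)*sqrt(M)/2) = -5 + M/8 + sqrt(2)*sqrt(M)/2)
u = 1504 (u = -8 + 2*((-1*(-28)*9)*3) = -8 + 2*((28*9)*3) = -8 + 2*(252*3) = -8 + 2*756 = -8 + 1512 = 1504)
L = 1504
(L - 47*659)*(36964 + q(-194)) = (1504 - 47*659)*(36964 + (-5 + (1/8)*(-194) + sqrt(2)*sqrt(-194)/2)) = (1504 - 30973)*(36964 + (-5 - 97/4 + sqrt(2)*(I*sqrt(194))/2)) = -29469*(36964 + (-5 - 97/4 + I*sqrt(97))) = -29469*(36964 + (-117/4 + I*sqrt(97))) = -29469*(147739/4 + I*sqrt(97)) = -4353720591/4 - 29469*I*sqrt(97)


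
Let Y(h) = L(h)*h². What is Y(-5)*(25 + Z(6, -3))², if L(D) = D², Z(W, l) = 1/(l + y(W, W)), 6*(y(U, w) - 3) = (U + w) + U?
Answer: 3610000/9 ≈ 4.0111e+5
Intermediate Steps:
y(U, w) = 3 + U/3 + w/6 (y(U, w) = 3 + ((U + w) + U)/6 = 3 + (w + 2*U)/6 = 3 + (U/3 + w/6) = 3 + U/3 + w/6)
Z(W, l) = 1/(3 + l + W/2) (Z(W, l) = 1/(l + (3 + W/3 + W/6)) = 1/(l + (3 + W/2)) = 1/(3 + l + W/2))
Y(h) = h⁴ (Y(h) = h²*h² = h⁴)
Y(-5)*(25 + Z(6, -3))² = (-5)⁴*(25 + 2/(6 + 6 + 2*(-3)))² = 625*(25 + 2/(6 + 6 - 6))² = 625*(25 + 2/6)² = 625*(25 + 2*(⅙))² = 625*(25 + ⅓)² = 625*(76/3)² = 625*(5776/9) = 3610000/9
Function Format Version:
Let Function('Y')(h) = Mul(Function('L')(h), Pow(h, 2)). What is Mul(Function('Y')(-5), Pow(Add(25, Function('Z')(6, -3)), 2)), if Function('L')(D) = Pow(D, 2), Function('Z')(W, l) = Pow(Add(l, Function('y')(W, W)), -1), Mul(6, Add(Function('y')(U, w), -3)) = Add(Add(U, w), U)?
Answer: Rational(3610000, 9) ≈ 4.0111e+5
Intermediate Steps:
Function('y')(U, w) = Add(3, Mul(Rational(1, 3), U), Mul(Rational(1, 6), w)) (Function('y')(U, w) = Add(3, Mul(Rational(1, 6), Add(Add(U, w), U))) = Add(3, Mul(Rational(1, 6), Add(w, Mul(2, U)))) = Add(3, Add(Mul(Rational(1, 3), U), Mul(Rational(1, 6), w))) = Add(3, Mul(Rational(1, 3), U), Mul(Rational(1, 6), w)))
Function('Z')(W, l) = Pow(Add(3, l, Mul(Rational(1, 2), W)), -1) (Function('Z')(W, l) = Pow(Add(l, Add(3, Mul(Rational(1, 3), W), Mul(Rational(1, 6), W))), -1) = Pow(Add(l, Add(3, Mul(Rational(1, 2), W))), -1) = Pow(Add(3, l, Mul(Rational(1, 2), W)), -1))
Function('Y')(h) = Pow(h, 4) (Function('Y')(h) = Mul(Pow(h, 2), Pow(h, 2)) = Pow(h, 4))
Mul(Function('Y')(-5), Pow(Add(25, Function('Z')(6, -3)), 2)) = Mul(Pow(-5, 4), Pow(Add(25, Mul(2, Pow(Add(6, 6, Mul(2, -3)), -1))), 2)) = Mul(625, Pow(Add(25, Mul(2, Pow(Add(6, 6, -6), -1))), 2)) = Mul(625, Pow(Add(25, Mul(2, Pow(6, -1))), 2)) = Mul(625, Pow(Add(25, Mul(2, Rational(1, 6))), 2)) = Mul(625, Pow(Add(25, Rational(1, 3)), 2)) = Mul(625, Pow(Rational(76, 3), 2)) = Mul(625, Rational(5776, 9)) = Rational(3610000, 9)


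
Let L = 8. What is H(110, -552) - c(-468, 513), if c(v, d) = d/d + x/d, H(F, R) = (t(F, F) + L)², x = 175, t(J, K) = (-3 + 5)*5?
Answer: 165524/513 ≈ 322.66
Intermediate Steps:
t(J, K) = 10 (t(J, K) = 2*5 = 10)
H(F, R) = 324 (H(F, R) = (10 + 8)² = 18² = 324)
c(v, d) = 1 + 175/d (c(v, d) = d/d + 175/d = 1 + 175/d)
H(110, -552) - c(-468, 513) = 324 - (175 + 513)/513 = 324 - 688/513 = 165524/513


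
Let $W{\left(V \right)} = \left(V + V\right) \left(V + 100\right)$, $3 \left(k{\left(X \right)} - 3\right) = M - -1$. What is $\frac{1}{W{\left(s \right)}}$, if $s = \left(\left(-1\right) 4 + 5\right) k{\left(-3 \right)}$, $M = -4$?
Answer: $\frac{1}{408} \approx 0.002451$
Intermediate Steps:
$k{\left(X \right)} = 2$ ($k{\left(X \right)} = 3 + \frac{-4 - -1}{3} = 3 + \frac{-4 + 1}{3} = 3 + \frac{1}{3} \left(-3\right) = 3 - 1 = 2$)
$s = 2$ ($s = \left(\left(-1\right) 4 + 5\right) 2 = \left(-4 + 5\right) 2 = 1 \cdot 2 = 2$)
$W{\left(V \right)} = 2 V \left(100 + V\right)$
$\frac{1}{W{\left(s \right)}} = \frac{1}{2 \cdot 2 \left(100 + 2\right)} = \frac{1}{2 \cdot 2 \cdot 102} = \frac{1}{408}$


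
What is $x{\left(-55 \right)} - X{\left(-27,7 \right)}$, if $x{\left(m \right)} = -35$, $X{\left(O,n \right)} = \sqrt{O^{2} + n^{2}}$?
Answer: $-35 - \sqrt{778} \approx -62.893$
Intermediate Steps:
$x{\left(-55 \right)} - X{\left(-27,7 \right)} = -35 - \sqrt{\left(-27\right)^{2} + 7^{2}} = -35 - \sqrt{729 + 49} = -35 - \sqrt{778}$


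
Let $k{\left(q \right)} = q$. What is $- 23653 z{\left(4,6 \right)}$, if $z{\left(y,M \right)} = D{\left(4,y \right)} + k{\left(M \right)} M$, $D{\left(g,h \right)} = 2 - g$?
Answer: $-804202$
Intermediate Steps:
$z{\left(y,M \right)} = -2 + M^{2}$ ($z{\left(y,M \right)} = \left(2 - 4\right) + M M = \left(2 - 4\right) + M^{2} = -2 + M^{2}$)
$- 23653 z{\left(4,6 \right)} = - 23653 \left(-2 + 6^{2}\right) = - 23653 \left(-2 + 36\right) = \left(-23653\right) 34 = -804202$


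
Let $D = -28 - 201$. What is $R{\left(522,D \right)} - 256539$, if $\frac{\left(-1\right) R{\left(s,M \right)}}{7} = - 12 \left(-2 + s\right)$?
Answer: $-212859$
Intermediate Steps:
$D = -229$
$R{\left(s,M \right)} = -168 + 84 s$ ($R{\left(s,M \right)} = - 7 \left(- 12 \left(-2 + s\right)\right) = - 7 \left(24 - 12 s\right) = -168 + 84 s$)
$R{\left(522,D \right)} - 256539 = \left(-168 + 84 \cdot 522\right) - 256539 = \left(-168 + 43848\right) - 256539 = 43680 - 256539 = -212859$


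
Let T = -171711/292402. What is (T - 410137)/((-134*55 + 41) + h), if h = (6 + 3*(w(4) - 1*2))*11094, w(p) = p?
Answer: -119925050785/36783879198 ≈ -3.2603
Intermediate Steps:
T = -171711/292402 (T = -171711*1/292402 = -171711/292402 ≈ -0.58724)
h = 133128 (h = (6 + 3*(4 - 1*2))*11094 = (6 + 3*(4 - 2))*11094 = (6 + 3*2)*11094 = (6 + 6)*11094 = 12*11094 = 133128)
(T - 410137)/((-134*55 + 41) + h) = (-171711/292402 - 410137)/((-134*55 + 41) + 133128) = -119925050785/(292402*((-7370 + 41) + 133128)) = -119925050785/(292402*(-7329 + 133128)) = -119925050785/292402/125799 = -119925050785/292402*1/125799 = -119925050785/36783879198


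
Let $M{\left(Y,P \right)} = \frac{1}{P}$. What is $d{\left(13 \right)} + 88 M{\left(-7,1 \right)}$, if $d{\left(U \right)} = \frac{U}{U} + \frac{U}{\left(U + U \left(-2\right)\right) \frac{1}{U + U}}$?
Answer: $63$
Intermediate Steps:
$d{\left(U \right)} = 1 - 2 U$ ($d{\left(U \right)} = 1 + \frac{U}{\left(U - 2 U\right) \frac{1}{2 U}} = 1 + \frac{U}{- U \frac{1}{2 U}} = 1 + \frac{U}{- \frac{1}{2}} = 1 + U \left(-2\right) = 1 - 2 U$)
$d{\left(13 \right)} + 88 M{\left(-7,1 \right)} = \left(1 - 26\right) + \frac{88}{1} = \left(1 - 26\right) + 88 \cdot 1 = -25 + 88 = 63$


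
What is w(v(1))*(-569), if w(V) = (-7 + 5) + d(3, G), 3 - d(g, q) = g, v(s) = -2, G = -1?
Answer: 1138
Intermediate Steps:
d(g, q) = 3 - g
w(V) = -2 (w(V) = (-7 + 5) + (3 - 1*3) = -2 + (3 - 3) = -2 + 0 = -2)
w(v(1))*(-569) = -2*(-569) = 1138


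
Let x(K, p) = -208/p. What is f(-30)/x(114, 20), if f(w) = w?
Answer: 75/26 ≈ 2.8846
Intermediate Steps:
f(-30)/x(114, 20) = -30/((-208/20)) = -30/((-208*1/20)) = -30/(-52/5) = -30*(-5/52) = 75/26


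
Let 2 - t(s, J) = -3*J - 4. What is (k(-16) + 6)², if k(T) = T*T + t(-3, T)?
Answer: 48400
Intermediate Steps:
t(s, J) = 6 + 3*J (t(s, J) = 2 - (-3*J - 4) = 2 - (-4 - 3*J) = 2 + (4 + 3*J) = 6 + 3*J)
k(T) = 6 + T² + 3*T (k(T) = T*T + (6 + 3*T) = T² + (6 + 3*T) = 6 + T² + 3*T)
(k(-16) + 6)² = ((6 + (-16)² + 3*(-16)) + 6)² = ((6 + 256 - 48) + 6)² = (214 + 6)² = 220² = 48400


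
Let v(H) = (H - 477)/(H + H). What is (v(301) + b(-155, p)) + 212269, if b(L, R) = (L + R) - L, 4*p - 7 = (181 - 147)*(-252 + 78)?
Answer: 253792915/1204 ≈ 2.1079e+5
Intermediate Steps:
p = -5909/4 (p = 7/4 + ((181 - 147)*(-252 + 78))/4 = 7/4 + (34*(-174))/4 = 7/4 + (¼)*(-5916) = 7/4 - 1479 = -5909/4 ≈ -1477.3)
v(H) = (-477 + H)/(2*H) (v(H) = (-477 + H)/((2*H)) = (-477 + H)*(1/(2*H)) = (-477 + H)/(2*H))
b(L, R) = R
(v(301) + b(-155, p)) + 212269 = ((½)*(-477 + 301)/301 - 5909/4) + 212269 = ((½)*(1/301)*(-176) - 5909/4) + 212269 = (-88/301 - 5909/4) + 212269 = -1778961/1204 + 212269 = 253792915/1204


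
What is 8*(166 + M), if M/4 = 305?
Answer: 11088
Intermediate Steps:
M = 1220 (M = 4*305 = 1220)
8*(166 + M) = 8*(166 + 1220) = 8*1386 = 11088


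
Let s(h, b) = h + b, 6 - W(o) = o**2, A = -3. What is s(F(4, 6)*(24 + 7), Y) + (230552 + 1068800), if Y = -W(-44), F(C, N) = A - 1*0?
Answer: 1301189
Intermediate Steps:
W(o) = 6 - o**2
F(C, N) = -3 (F(C, N) = -3 - 1*0 = -3 + 0 = -3)
Y = 1930 (Y = -(6 - 1*(-44)**2) = -(6 - 1*1936) = -(6 - 1936) = -1*(-1930) = 1930)
s(h, b) = b + h
s(F(4, 6)*(24 + 7), Y) + (230552 + 1068800) = (1930 - 3*(24 + 7)) + (230552 + 1068800) = (1930 - 3*31) + 1299352 = (1930 - 93) + 1299352 = 1837 + 1299352 = 1301189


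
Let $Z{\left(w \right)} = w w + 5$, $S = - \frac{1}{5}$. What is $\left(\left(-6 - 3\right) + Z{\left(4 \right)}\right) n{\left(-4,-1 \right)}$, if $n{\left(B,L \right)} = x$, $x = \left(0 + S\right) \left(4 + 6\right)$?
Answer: $-24$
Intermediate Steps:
$S = - \frac{1}{5}$ ($S = \left(-1\right) \frac{1}{5} = - \frac{1}{5} \approx -0.2$)
$Z{\left(w \right)} = 5 + w^{2}$ ($Z{\left(w \right)} = w^{2} + 5 = 5 + w^{2}$)
$x = -2$ ($x = \left(0 - \frac{1}{5}\right) \left(4 + 6\right) = \left(- \frac{1}{5}\right) 10 = -2$)
$n{\left(B,L \right)} = -2$
$\left(\left(-6 - 3\right) + Z{\left(4 \right)}\right) n{\left(-4,-1 \right)} = \left(\left(-6 - 3\right) + \left(5 + 4^{2}\right)\right) \left(-2\right) = \left(\left(-6 - 3\right) + \left(5 + 16\right)\right) \left(-2\right) = \left(-9 + 21\right) \left(-2\right) = 12 \left(-2\right) = -24$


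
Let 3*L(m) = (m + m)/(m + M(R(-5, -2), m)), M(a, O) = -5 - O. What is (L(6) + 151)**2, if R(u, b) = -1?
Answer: 564001/25 ≈ 22560.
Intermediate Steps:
L(m) = -2*m/15 (L(m) = ((m + m)/(m + (-5 - m)))/3 = ((2*m)/(-5))/3 = ((2*m)*(-1/5))/3 = (-2*m/5)/3 = -2*m/15)
(L(6) + 151)**2 = (-2/15*6 + 151)**2 = (-4/5 + 151)**2 = (751/5)**2 = 564001/25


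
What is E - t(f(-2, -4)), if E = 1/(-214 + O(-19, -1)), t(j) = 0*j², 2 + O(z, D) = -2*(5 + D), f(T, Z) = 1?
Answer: -1/224 ≈ -0.0044643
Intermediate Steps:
O(z, D) = -12 - 2*D (O(z, D) = -2 - 2*(5 + D) = -2 + (-10 - 2*D) = -12 - 2*D)
t(j) = 0
E = -1/224 (E = 1/(-214 + (-12 - 2*(-1))) = 1/(-214 + (-12 + 2)) = 1/(-214 - 10) = 1/(-224) = -1/224 ≈ -0.0044643)
E - t(f(-2, -4)) = -1/224 - 1*0 = -1/224 + 0 = -1/224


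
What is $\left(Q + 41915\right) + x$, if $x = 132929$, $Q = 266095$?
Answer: $440939$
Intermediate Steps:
$\left(Q + 41915\right) + x = \left(266095 + 41915\right) + 132929 = 308010 + 132929 = 440939$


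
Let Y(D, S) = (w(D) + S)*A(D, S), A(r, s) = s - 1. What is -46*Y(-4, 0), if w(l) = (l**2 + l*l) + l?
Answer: 1288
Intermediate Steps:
A(r, s) = -1 + s
w(l) = l + 2*l**2 (w(l) = (l**2 + l**2) + l = 2*l**2 + l = l + 2*l**2)
Y(D, S) = (-1 + S)*(S + D*(1 + 2*D)) (Y(D, S) = (D*(1 + 2*D) + S)*(-1 + S) = (S + D*(1 + 2*D))*(-1 + S) = (-1 + S)*(S + D*(1 + 2*D)))
-46*Y(-4, 0) = -46*(-1 + 0)*(0 - 4*(1 + 2*(-4))) = -(-46)*(0 - 4*(1 - 8)) = -(-46)*(0 - 4*(-7)) = -(-46)*(0 + 28) = -(-46)*28 = -46*(-28) = 1288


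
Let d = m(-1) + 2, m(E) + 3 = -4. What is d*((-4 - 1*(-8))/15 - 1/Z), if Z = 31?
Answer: -109/93 ≈ -1.1720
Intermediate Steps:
m(E) = -7 (m(E) = -3 - 4 = -7)
d = -5 (d = -7 + 2 = -5)
d*((-4 - 1*(-8))/15 - 1/Z) = -5*((-4 - 1*(-8))/15 - 1/31) = -5*((-4 + 8)*(1/15) - 1*1/31) = -5*(4*(1/15) - 1/31) = -5*(4/15 - 1/31) = -5*109/465 = -109/93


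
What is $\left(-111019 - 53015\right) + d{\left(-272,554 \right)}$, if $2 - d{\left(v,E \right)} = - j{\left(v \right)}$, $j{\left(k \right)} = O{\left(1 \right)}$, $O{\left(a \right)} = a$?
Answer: $-164031$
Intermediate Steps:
$j{\left(k \right)} = 1$
$d{\left(v,E \right)} = 3$ ($d{\left(v,E \right)} = 2 - \left(-1\right) 1 = 2 - -1 = 2 + 1 = 3$)
$\left(-111019 - 53015\right) + d{\left(-272,554 \right)} = \left(-111019 - 53015\right) + 3 = -164034 + 3 = -164031$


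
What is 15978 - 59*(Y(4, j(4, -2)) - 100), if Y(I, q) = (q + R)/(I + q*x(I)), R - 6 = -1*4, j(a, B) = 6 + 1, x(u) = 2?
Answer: 43697/2 ≈ 21849.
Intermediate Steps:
j(a, B) = 7
R = 2 (R = 6 - 1*4 = 6 - 4 = 2)
Y(I, q) = (2 + q)/(I + 2*q) (Y(I, q) = (q + 2)/(I + q*2) = (2 + q)/(I + 2*q))
15978 - 59*(Y(4, j(4, -2)) - 100) = 15978 - 59*((2 + 7)/(4 + 2*7) - 100) = 15978 - 59*(9/(4 + 14) - 100) = 15978 - 59*(9/18 - 100) = 15978 - 59*((1/18)*9 - 100) = 15978 - 59*(½ - 100) = 15978 - 59*(-199/2) = 15978 + 11741/2 = 43697/2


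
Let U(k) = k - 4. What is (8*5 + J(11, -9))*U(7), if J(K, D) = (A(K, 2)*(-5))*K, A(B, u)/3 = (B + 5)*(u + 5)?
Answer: -55320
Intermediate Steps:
A(B, u) = 3*(5 + B)*(5 + u) (A(B, u) = 3*((B + 5)*(u + 5)) = 3*((5 + B)*(5 + u)) = 3*(5 + B)*(5 + u))
J(K, D) = K*(-525 - 105*K) (J(K, D) = ((75 + 15*K + 15*2 + 3*K*2)*(-5))*K = ((75 + 15*K + 30 + 6*K)*(-5))*K = ((105 + 21*K)*(-5))*K = (-525 - 105*K)*K = K*(-525 - 105*K))
U(k) = -4 + k
(8*5 + J(11, -9))*U(7) = (8*5 - 105*11*(5 + 11))*(-4 + 7) = (40 - 105*11*16)*3 = (40 - 18480)*3 = -18440*3 = -55320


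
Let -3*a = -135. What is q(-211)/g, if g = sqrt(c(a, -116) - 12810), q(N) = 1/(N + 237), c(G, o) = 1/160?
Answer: -2*I*sqrt(20495990)/26644787 ≈ -0.00033982*I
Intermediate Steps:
a = 45 (a = -1/3*(-135) = 45)
c(G, o) = 1/160
q(N) = 1/(237 + N)
g = I*sqrt(20495990)/40 (g = sqrt(1/160 - 12810) = sqrt(-2049599/160) = I*sqrt(20495990)/40 ≈ 113.18*I)
q(-211)/g = 1/((237 - 211)*((I*sqrt(20495990)/40))) = (-4*I*sqrt(20495990)/2049599)/26 = -2*I*sqrt(20495990)/26644787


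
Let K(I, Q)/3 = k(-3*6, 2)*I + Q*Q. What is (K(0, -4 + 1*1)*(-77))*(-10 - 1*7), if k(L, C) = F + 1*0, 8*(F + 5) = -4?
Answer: 35343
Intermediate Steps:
F = -11/2 (F = -5 + (⅛)*(-4) = -5 - ½ = -11/2 ≈ -5.5000)
k(L, C) = -11/2 (k(L, C) = -11/2 + 1*0 = -11/2 + 0 = -11/2)
K(I, Q) = 3*Q² - 33*I/2 (K(I, Q) = 3*(-11*I/2 + Q*Q) = 3*(-11*I/2 + Q²) = 3*(Q² - 11*I/2) = 3*Q² - 33*I/2)
(K(0, -4 + 1*1)*(-77))*(-10 - 1*7) = ((3*(-4 + 1*1)² - 33/2*0)*(-77))*(-10 - 1*7) = ((3*(-4 + 1)² + 0)*(-77))*(-10 - 7) = ((3*(-3)² + 0)*(-77))*(-17) = ((3*9 + 0)*(-77))*(-17) = ((27 + 0)*(-77))*(-17) = (27*(-77))*(-17) = -2079*(-17) = 35343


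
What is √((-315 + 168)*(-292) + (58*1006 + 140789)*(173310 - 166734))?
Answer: 2*√327391959 ≈ 36188.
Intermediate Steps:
√((-315 + 168)*(-292) + (58*1006 + 140789)*(173310 - 166734)) = √(-147*(-292) + (58348 + 140789)*6576) = √(42924 + 199137*6576) = √(42924 + 1309524912) = √1309567836 = 2*√327391959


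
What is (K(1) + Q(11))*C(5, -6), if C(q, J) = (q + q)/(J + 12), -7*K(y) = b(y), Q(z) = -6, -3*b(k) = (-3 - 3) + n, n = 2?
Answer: -650/63 ≈ -10.317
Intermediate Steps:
b(k) = 4/3 (b(k) = -((-3 - 3) + 2)/3 = -(-6 + 2)/3 = -⅓*(-4) = 4/3)
K(y) = -4/21 (K(y) = -⅐*4/3 = -4/21)
C(q, J) = 2*q/(12 + J) (C(q, J) = (2*q)/(12 + J) = 2*q/(12 + J))
(K(1) + Q(11))*C(5, -6) = (-4/21 - 6)*(2*5/(12 - 6)) = -260*5/(21*6) = -130/21*5/3 = -650/63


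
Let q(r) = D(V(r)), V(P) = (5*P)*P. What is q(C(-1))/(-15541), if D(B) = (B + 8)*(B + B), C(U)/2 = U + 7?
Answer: -1048320/15541 ≈ -67.455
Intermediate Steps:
C(U) = 14 + 2*U (C(U) = 2*(U + 7) = 2*(7 + U) = 14 + 2*U)
V(P) = 5*P**2
D(B) = 2*B*(8 + B) (D(B) = (8 + B)*(2*B) = 2*B*(8 + B))
q(r) = 10*r**2*(8 + 5*r**2) (q(r) = 2*(5*r**2)*(8 + 5*r**2) = 10*r**2*(8 + 5*r**2))
q(C(-1))/(-15541) = ((14 + 2*(-1))**2*(80 + 50*(14 + 2*(-1))**2))/(-15541) = ((14 - 2)**2*(80 + 50*(14 - 2)**2))*(-1/15541) = (12**2*(80 + 50*12**2))*(-1/15541) = (144*(80 + 50*144))*(-1/15541) = (144*(80 + 7200))*(-1/15541) = (144*7280)*(-1/15541) = 1048320*(-1/15541) = -1048320/15541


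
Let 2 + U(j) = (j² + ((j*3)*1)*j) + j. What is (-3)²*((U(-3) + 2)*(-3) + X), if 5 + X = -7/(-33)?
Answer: -10275/11 ≈ -934.09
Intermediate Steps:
U(j) = -2 + j + 4*j² (U(j) = -2 + ((j² + ((j*3)*1)*j) + j) = -2 + ((j² + ((3*j)*1)*j) + j) = -2 + ((j² + (3*j)*j) + j) = -2 + ((j² + 3*j²) + j) = -2 + (4*j² + j) = -2 + (j + 4*j²) = -2 + j + 4*j²)
X = -158/33 (X = -5 - 7/(-33) = -5 - 7*(-1/33) = -5 + 7/33 = -158/33 ≈ -4.7879)
(-3)²*((U(-3) + 2)*(-3) + X) = (-3)²*(((-2 - 3 + 4*(-3)²) + 2)*(-3) - 158/33) = 9*(((-2 - 3 + 4*9) + 2)*(-3) - 158/33) = 9*(((-2 - 3 + 36) + 2)*(-3) - 158/33) = 9*((31 + 2)*(-3) - 158/33) = 9*(33*(-3) - 158/33) = 9*(-99 - 158/33) = 9*(-3425/33) = -10275/11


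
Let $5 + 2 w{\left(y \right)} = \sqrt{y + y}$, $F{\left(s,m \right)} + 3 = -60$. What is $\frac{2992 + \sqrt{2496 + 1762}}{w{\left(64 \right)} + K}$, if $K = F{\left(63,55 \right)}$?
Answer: $- \frac{783904}{17033} - \frac{47872 \sqrt{2}}{17033} - \frac{262 \sqrt{4258}}{17033} - \frac{32 \sqrt{2129}}{17033} \approx -51.088$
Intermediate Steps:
$F{\left(s,m \right)} = -63$ ($F{\left(s,m \right)} = -3 - 60 = -63$)
$K = -63$
$w{\left(y \right)} = - \frac{5}{2} + \frac{\sqrt{2} \sqrt{y}}{2}$ ($w{\left(y \right)} = - \frac{5}{2} + \frac{\sqrt{y + y}}{2} = - \frac{5}{2} + \frac{\sqrt{2 y}}{2} = - \frac{5}{2} + \frac{\sqrt{2} \sqrt{y}}{2}$)
$\frac{2992 + \sqrt{2496 + 1762}}{w{\left(64 \right)} + K} = \frac{2992 + \sqrt{2496 + 1762}}{\left(- \frac{5}{2} + \frac{\sqrt{2} \sqrt{64}}{2}\right) - 63} = \frac{2992 + \sqrt{4258}}{\left(- \frac{5}{2} + \frac{1}{2} \sqrt{2} \cdot 8\right) - 63} = \frac{2992 + \sqrt{4258}}{\left(- \frac{5}{2} + 4 \sqrt{2}\right) - 63} = \frac{2992 + \sqrt{4258}}{- \frac{131}{2} + 4 \sqrt{2}}$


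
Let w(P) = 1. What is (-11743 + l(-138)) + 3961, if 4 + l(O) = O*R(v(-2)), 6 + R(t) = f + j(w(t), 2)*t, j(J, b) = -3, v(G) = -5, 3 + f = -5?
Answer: -7924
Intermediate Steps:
f = -8 (f = -3 - 5 = -8)
R(t) = -14 - 3*t (R(t) = -6 + (-8 - 3*t) = -14 - 3*t)
l(O) = -4 + O (l(O) = -4 + O*(-14 - 3*(-5)) = -4 + O*(-14 + 15) = -4 + O*1 = -4 + O)
(-11743 + l(-138)) + 3961 = (-11743 + (-4 - 138)) + 3961 = (-11743 - 142) + 3961 = -11885 + 3961 = -7924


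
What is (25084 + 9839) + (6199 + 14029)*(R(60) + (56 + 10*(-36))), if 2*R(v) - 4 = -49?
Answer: -6569519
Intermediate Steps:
R(v) = -45/2 (R(v) = 2 + (½)*(-49) = 2 - 49/2 = -45/2)
(25084 + 9839) + (6199 + 14029)*(R(60) + (56 + 10*(-36))) = (25084 + 9839) + (6199 + 14029)*(-45/2 + (56 + 10*(-36))) = 34923 + 20228*(-45/2 + (56 - 360)) = 34923 + 20228*(-45/2 - 304) = 34923 + 20228*(-653/2) = 34923 - 6604442 = -6569519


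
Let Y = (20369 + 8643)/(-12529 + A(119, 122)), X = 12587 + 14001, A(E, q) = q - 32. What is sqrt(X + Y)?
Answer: 4*sqrt(257097897105)/12439 ≈ 163.05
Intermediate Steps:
A(E, q) = -32 + q
X = 26588
Y = -29012/12439 (Y = (20369 + 8643)/(-12529 + (-32 + 122)) = 29012/(-12529 + 90) = 29012/(-12439) = 29012*(-1/12439) = -29012/12439 ≈ -2.3323)
sqrt(X + Y) = sqrt(26588 - 29012/12439) = sqrt(330699120/12439) = 4*sqrt(257097897105)/12439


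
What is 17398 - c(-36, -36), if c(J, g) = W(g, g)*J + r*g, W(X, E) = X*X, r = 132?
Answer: 68806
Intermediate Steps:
W(X, E) = X**2
c(J, g) = 132*g + J*g**2 (c(J, g) = g**2*J + 132*g = J*g**2 + 132*g = 132*g + J*g**2)
17398 - c(-36, -36) = 17398 - (-36)*(132 - 36*(-36)) = 17398 - (-36)*(132 + 1296) = 17398 - (-36)*1428 = 17398 - 1*(-51408) = 17398 + 51408 = 68806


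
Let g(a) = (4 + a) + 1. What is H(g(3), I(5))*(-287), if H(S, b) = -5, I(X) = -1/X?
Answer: 1435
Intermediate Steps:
g(a) = 5 + a
H(g(3), I(5))*(-287) = -5*(-287) = 1435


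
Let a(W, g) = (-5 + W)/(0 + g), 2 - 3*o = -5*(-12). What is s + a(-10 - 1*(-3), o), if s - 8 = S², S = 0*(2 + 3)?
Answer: 250/29 ≈ 8.6207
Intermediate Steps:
S = 0 (S = 0*5 = 0)
o = -58/3 (o = ⅔ - (-5)*(-12)/3 = ⅔ - ⅓*60 = ⅔ - 20 = -58/3 ≈ -19.333)
a(W, g) = (-5 + W)/g
s = 8 (s = 8 + 0² = 8 + 0 = 8)
s + a(-10 - 1*(-3), o) = 8 + (-5 + (-10 - 1*(-3)))/(-58/3) = 8 - 3*(-5 + (-10 + 3))/58 = 8 - 3*(-5 - 7)/58 = 8 - 3/58*(-12) = 8 + 18/29 = 250/29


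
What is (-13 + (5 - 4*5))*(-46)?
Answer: 1288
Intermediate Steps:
(-13 + (5 - 4*5))*(-46) = (-13 + (5 - 20))*(-46) = (-13 - 15)*(-46) = -28*(-46) = 1288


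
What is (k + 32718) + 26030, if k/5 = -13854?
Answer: -10522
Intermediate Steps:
k = -69270 (k = 5*(-13854) = -69270)
(k + 32718) + 26030 = (-69270 + 32718) + 26030 = -36552 + 26030 = -10522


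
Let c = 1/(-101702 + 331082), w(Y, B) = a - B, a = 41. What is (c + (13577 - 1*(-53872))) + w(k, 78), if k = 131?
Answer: 15462964561/229380 ≈ 67412.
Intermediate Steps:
w(Y, B) = 41 - B
c = 1/229380 ≈ 4.3596e-6
(c + (13577 - 1*(-53872))) + w(k, 78) = (1/229380 + (13577 - 1*(-53872))) + (41 - 1*78) = (1/229380 + (13577 + 53872)) + (41 - 78) = (1/229380 + 67449) - 37 = 15471451621/229380 - 37 = 15462964561/229380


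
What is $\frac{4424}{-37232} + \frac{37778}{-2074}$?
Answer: $- \frac{88482867}{4826198} \approx -18.334$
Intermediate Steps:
$\frac{4424}{-37232} + \frac{37778}{-2074} = 4424 \left(- \frac{1}{37232}\right) + 37778 \left(- \frac{1}{2074}\right) = - \frac{553}{4654} - \frac{18889}{1037} = - \frac{88482867}{4826198}$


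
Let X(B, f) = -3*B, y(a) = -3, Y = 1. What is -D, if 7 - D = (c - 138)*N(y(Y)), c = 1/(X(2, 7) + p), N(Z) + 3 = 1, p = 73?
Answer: 18021/67 ≈ 268.97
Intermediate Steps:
N(Z) = -2 (N(Z) = -3 + 1 = -2)
c = 1/67 (c = 1/(-3*2 + 73) = 1/(-6 + 73) = 1/67 ≈ 0.014925)
D = -18021/67 (D = 7 - (1/67 - 138)*(-2) = 7 - (-9245)*(-2)/67 = 7 - 1*18490/67 = 7 - 18490/67 = -18021/67 ≈ -268.97)
-D = -1*(-18021/67) = 18021/67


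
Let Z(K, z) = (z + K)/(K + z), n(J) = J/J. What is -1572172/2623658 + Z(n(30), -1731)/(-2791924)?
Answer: -2194693681293/3662526868996 ≈ -0.59923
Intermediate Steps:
n(J) = 1
Z(K, z) = 1 (Z(K, z) = (K + z)/(K + z) = 1)
-1572172/2623658 + Z(n(30), -1731)/(-2791924) = -1572172/2623658 + 1/(-2791924) = -1572172*1/2623658 + 1*(-1/2791924) = -786086/1311829 - 1/2791924 = -2194693681293/3662526868996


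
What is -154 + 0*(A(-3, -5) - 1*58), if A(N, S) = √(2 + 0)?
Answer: -154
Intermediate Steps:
A(N, S) = √2
-154 + 0*(A(-3, -5) - 1*58) = -154 + 0*(√2 - 1*58) = -154 + 0*(√2 - 58) = -154 + 0*(-58 + √2) = -154 + 0 = -154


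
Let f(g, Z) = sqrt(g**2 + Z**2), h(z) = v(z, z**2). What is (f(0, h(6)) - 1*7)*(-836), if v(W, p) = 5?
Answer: 1672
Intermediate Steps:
h(z) = 5
f(g, Z) = sqrt(Z**2 + g**2)
(f(0, h(6)) - 1*7)*(-836) = (sqrt(5**2 + 0**2) - 1*7)*(-836) = (sqrt(25 + 0) - 7)*(-836) = (sqrt(25) - 7)*(-836) = (5 - 7)*(-836) = -2*(-836) = 1672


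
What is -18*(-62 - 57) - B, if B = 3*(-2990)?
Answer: 11112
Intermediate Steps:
B = -8970
-18*(-62 - 57) - B = -18*(-62 - 57) - 1*(-8970) = -18*(-119) + 8970 = 2142 + 8970 = 11112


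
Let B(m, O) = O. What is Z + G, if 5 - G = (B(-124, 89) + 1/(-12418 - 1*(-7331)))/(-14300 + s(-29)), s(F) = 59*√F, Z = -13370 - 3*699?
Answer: -5364044770009502/346918052521 + 8903926*I*√29/346918052521 ≈ -15462.0 + 0.00013821*I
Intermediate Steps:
Z = -15467 (Z = -13370 - 1*2097 = -13370 - 2097 = -15467)
G = 5 - 452742/(5087*(-14300 + 59*I*√29)) (G = 5 - (89 + 1/(-12418 - 1*(-7331)))/(-14300 + 59*√(-29)) = 5 - (89 + 1/(-12418 + 7331))/(-14300 + 59*(I*√29)) = 5 - (89 + 1/(-5087))/(-14300 + 59*I*√29) = 5 - (89 - 1/5087)/(-14300 + 59*I*√29) = 5 - 452742/(5087*(-14300 + 59*I*√29)) ≈ 5.0062 + 0.00013821*I)
Z + G = -15467 + (1736748332805/346918052521 + 8903926*I*√29/346918052521) = -5364044770009502/346918052521 + 8903926*I*√29/346918052521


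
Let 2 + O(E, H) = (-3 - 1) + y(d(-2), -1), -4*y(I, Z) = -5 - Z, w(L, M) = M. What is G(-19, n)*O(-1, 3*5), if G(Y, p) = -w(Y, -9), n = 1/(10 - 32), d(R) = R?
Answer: -45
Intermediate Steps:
y(I, Z) = 5/4 + Z/4 (y(I, Z) = -(-5 - Z)/4 = 5/4 + Z/4)
O(E, H) = -5 (O(E, H) = -2 + ((-3 - 1) + (5/4 + (¼)*(-1))) = -2 + (-4 + (5/4 - ¼)) = -2 + (-4 + 1) = -2 - 3 = -5)
n = -1/22 (n = 1/(-22) = -1/22 ≈ -0.045455)
G(Y, p) = 9 (G(Y, p) = -1*(-9) = 9)
G(-19, n)*O(-1, 3*5) = 9*(-5) = -45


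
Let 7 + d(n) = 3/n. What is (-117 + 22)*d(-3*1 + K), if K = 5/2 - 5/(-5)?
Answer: 95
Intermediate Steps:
K = 7/2 (K = 5*(1/2) - 5*(-1/5) = 5/2 + 1 = 7/2 ≈ 3.5000)
d(n) = -7 + 3/n
(-117 + 22)*d(-3*1 + K) = (-117 + 22)*(-7 + 3/(-3*1 + 7/2)) = -95*(-7 + 3/(-3 + 7/2)) = -95*(-7 + 3/(1/2)) = -95*(-7 + 3*2) = -95*(-7 + 6) = -95*(-1) = 95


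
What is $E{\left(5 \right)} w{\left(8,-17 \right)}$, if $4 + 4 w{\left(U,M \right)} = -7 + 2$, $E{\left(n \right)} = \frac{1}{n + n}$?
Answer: $- \frac{9}{40} \approx -0.225$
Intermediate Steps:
$E{\left(n \right)} = \frac{1}{2 n}$
$w{\left(U,M \right)} = - \frac{9}{4}$ ($w{\left(U,M \right)} = -1 + \frac{-7 + 2}{4} = -1 + \frac{1}{4} \left(-5\right) = -1 - \frac{5}{4} = - \frac{9}{4}$)
$E{\left(5 \right)} w{\left(8,-17 \right)} = \frac{1}{2 \cdot 5} \left(- \frac{9}{4}\right) = \frac{1}{2} \cdot \frac{1}{5} \left(- \frac{9}{4}\right) = \frac{1}{10} \left(- \frac{9}{4}\right) = - \frac{9}{40}$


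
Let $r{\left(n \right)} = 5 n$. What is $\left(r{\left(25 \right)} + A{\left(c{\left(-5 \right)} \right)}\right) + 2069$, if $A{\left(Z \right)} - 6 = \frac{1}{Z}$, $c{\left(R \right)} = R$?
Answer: $\frac{10999}{5} \approx 2199.8$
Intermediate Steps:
$A{\left(Z \right)} = 6 + \frac{1}{Z}$
$\left(r{\left(25 \right)} + A{\left(c{\left(-5 \right)} \right)}\right) + 2069 = \left(5 \cdot 25 + \left(6 + \frac{1}{-5}\right)\right) + 2069 = \left(125 + \left(6 - \frac{1}{5}\right)\right) + 2069 = \left(125 + \frac{29}{5}\right) + 2069 = \frac{654}{5} + 2069 = \frac{10999}{5}$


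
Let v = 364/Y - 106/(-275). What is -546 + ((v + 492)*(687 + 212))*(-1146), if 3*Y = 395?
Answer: -11082592193886/21725 ≈ -5.1013e+8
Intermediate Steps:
Y = 395/3 (Y = (1/3)*395 = 395/3 ≈ 131.67)
v = 68434/21725 (v = 364/(395/3) - 106/(-275) = 364*(3/395) - 106*(-1/275) = 1092/395 + 106/275 = 68434/21725 ≈ 3.1500)
-546 + ((v + 492)*(687 + 212))*(-1146) = -546 + ((68434/21725 + 492)*(687 + 212))*(-1146) = -546 + ((10757134/21725)*899)*(-1146) = -546 + (9670663466/21725)*(-1146) = -546 - 11082580332036/21725 = -11082592193886/21725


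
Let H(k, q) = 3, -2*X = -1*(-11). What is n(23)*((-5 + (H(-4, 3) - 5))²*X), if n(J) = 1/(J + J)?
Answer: -539/92 ≈ -5.8587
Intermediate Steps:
X = -11/2 (X = -(-1)*(-11)/2 = -½*11 = -11/2 ≈ -5.5000)
n(J) = 1/(2*J)
n(23)*((-5 + (H(-4, 3) - 5))²*X) = ((½)/23)*((-5 + (3 - 5))²*(-11/2)) = ((½)*(1/23))*((-5 - 2)²*(-11/2)) = ((-7)²*(-11/2))/46 = (49*(-11/2))/46 = (1/46)*(-539/2) = -539/92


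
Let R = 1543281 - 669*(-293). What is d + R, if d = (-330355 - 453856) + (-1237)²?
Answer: 2485256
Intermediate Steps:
d = 745958 (d = -784211 + 1530169 = 745958)
R = 1739298 (R = 1543281 - 1*(-196017) = 1543281 + 196017 = 1739298)
d + R = 745958 + 1739298 = 2485256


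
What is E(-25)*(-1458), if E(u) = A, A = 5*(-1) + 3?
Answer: 2916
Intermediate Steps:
A = -2 (A = -5 + 3 = -2)
E(u) = -2
E(-25)*(-1458) = -2*(-1458) = 2916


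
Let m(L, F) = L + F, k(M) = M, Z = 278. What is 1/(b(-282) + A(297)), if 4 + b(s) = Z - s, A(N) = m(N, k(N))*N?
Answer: 1/176974 ≈ 5.6505e-6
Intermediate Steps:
m(L, F) = F + L
A(N) = 2*N**2 (A(N) = (N + N)*N = (2*N)*N = 2*N**2)
b(s) = 274 - s (b(s) = -4 + (278 - s) = 274 - s)
1/(b(-282) + A(297)) = 1/((274 - 1*(-282)) + 2*297**2) = 1/((274 + 282) + 2*88209) = 1/(556 + 176418) = 1/176974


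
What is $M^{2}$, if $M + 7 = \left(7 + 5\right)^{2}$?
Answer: $18769$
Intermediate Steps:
$M = 137$ ($M = -7 + \left(7 + 5\right)^{2} = -7 + 12^{2} = -7 + 144 = 137$)
$M^{2} = 137^{2} = 18769$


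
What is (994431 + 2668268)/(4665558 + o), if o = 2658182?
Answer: 3662699/7323740 ≈ 0.50011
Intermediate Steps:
(994431 + 2668268)/(4665558 + o) = (994431 + 2668268)/(4665558 + 2658182) = 3662699/7323740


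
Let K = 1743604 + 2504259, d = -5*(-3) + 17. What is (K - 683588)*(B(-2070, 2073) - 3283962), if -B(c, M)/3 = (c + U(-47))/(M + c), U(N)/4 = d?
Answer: -11698021835500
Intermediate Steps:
d = 32 (d = 15 + 17 = 32)
K = 4247863
U(N) = 128 (U(N) = 4*32 = 128)
B(c, M) = -3*(128 + c)/(M + c) (B(c, M) = -3*(c + 128)/(M + c) = -3*(128 + c)/(M + c))
(K - 683588)*(B(-2070, 2073) - 3283962) = (4247863 - 683588)*(3*(-128 - 1*(-2070))/(2073 - 2070) - 3283962) = 3564275*(3*(-128 + 2070)/3 - 3283962) = 3564275*(3*(⅓)*1942 - 3283962) = 3564275*(1942 - 3283962) = 3564275*(-3282020) = -11698021835500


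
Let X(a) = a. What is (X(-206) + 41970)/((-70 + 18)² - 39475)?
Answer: -41764/36771 ≈ -1.1358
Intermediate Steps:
(X(-206) + 41970)/((-70 + 18)² - 39475) = (-206 + 41970)/((-70 + 18)² - 39475) = 41764/((-52)² - 39475) = 41764/(2704 - 39475) = 41764/(-36771) = 41764*(-1/36771) = -41764/36771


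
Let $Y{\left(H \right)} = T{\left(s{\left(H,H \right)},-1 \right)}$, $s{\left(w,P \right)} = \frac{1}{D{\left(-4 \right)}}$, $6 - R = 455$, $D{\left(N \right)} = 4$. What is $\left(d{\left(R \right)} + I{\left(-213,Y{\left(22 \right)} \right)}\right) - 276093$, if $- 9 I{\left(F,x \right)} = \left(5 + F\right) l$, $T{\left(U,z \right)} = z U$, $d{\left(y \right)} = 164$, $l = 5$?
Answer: $- \frac{2482321}{9} \approx -2.7581 \cdot 10^{5}$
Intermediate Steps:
$R = -449$ ($R = 6 - 455 = -449$)
$s{\left(w,P \right)} = \frac{1}{4}$
$T{\left(U,z \right)} = U z$
$Y{\left(H \right)} = - \frac{1}{4}$ ($Y{\left(H \right)} = \frac{1}{4} \left(-1\right) = - \frac{1}{4}$)
$I{\left(F,x \right)} = - \frac{25}{9} - \frac{5 F}{9}$ ($I{\left(F,x \right)} = - \frac{\left(5 + F\right) 5}{9} = - \frac{25 + 5 F}{9} = - \frac{25}{9} - \frac{5 F}{9}$)
$\left(d{\left(R \right)} + I{\left(-213,Y{\left(22 \right)} \right)}\right) - 276093 = \left(164 - - \frac{1040}{9}\right) - 276093 = \left(164 + \left(- \frac{25}{9} + \frac{355}{3}\right)\right) - 276093 = \left(164 + \frac{1040}{9}\right) - 276093 = \frac{2516}{9} - 276093 = - \frac{2482321}{9}$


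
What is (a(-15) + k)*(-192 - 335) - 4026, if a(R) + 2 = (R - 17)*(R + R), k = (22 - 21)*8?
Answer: -513108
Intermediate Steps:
k = 8 (k = 1*8 = 8)
a(R) = -2 + 2*R*(-17 + R) (a(R) = -2 + (R - 17)*(R + R) = -2 + (-17 + R)*(2*R) = -2 + 2*R*(-17 + R))
(a(-15) + k)*(-192 - 335) - 4026 = ((-2 - 34*(-15) + 2*(-15)**2) + 8)*(-192 - 335) - 4026 = ((-2 + 510 + 2*225) + 8)*(-527) - 4026 = ((-2 + 510 + 450) + 8)*(-527) - 4026 = (958 + 8)*(-527) - 4026 = 966*(-527) - 4026 = -509082 - 4026 = -513108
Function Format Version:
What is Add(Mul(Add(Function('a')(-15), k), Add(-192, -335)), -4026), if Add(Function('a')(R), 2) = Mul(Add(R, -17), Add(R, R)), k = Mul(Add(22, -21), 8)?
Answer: -513108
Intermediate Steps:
k = 8 (k = Mul(1, 8) = 8)
Function('a')(R) = Add(-2, Mul(2, R, Add(-17, R))) (Function('a')(R) = Add(-2, Mul(Add(R, -17), Add(R, R))) = Add(-2, Mul(Add(-17, R), Mul(2, R))) = Add(-2, Mul(2, R, Add(-17, R))))
Add(Mul(Add(Function('a')(-15), k), Add(-192, -335)), -4026) = Add(Mul(Add(Add(-2, Mul(-34, -15), Mul(2, Pow(-15, 2))), 8), Add(-192, -335)), -4026) = Add(Mul(Add(Add(-2, 510, Mul(2, 225)), 8), -527), -4026) = Add(Mul(Add(Add(-2, 510, 450), 8), -527), -4026) = Add(Mul(Add(958, 8), -527), -4026) = Add(Mul(966, -527), -4026) = Add(-509082, -4026) = -513108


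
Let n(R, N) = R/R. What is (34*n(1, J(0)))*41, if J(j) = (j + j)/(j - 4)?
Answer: 1394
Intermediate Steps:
J(j) = 2*j/(-4 + j) (J(j) = (2*j)/(-4 + j) = 2*j/(-4 + j))
n(R, N) = 1
(34*n(1, J(0)))*41 = (34*1)*41 = 34*41 = 1394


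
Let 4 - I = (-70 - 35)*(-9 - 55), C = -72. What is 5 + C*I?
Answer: 483557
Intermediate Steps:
I = -6716 (I = 4 - (-70 - 35)*(-9 - 55) = 4 - (-105)*(-64) = 4 - 1*6720 = 4 - 6720 = -6716)
5 + C*I = 5 - 72*(-6716) = 5 + 483552 = 483557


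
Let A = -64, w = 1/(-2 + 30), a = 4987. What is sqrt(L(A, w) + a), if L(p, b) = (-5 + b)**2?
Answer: sqrt(3929129)/28 ≈ 70.793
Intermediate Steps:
w = 1/28 ≈ 0.035714
sqrt(L(A, w) + a) = sqrt((-5 + 1/28)**2 + 4987) = sqrt((-139/28)**2 + 4987) = sqrt(19321/784 + 4987) = sqrt(3929129/784) = sqrt(3929129)/28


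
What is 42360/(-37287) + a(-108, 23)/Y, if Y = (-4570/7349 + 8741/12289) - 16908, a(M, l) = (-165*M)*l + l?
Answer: -160549668274733969/6326298311889987 ≈ -25.378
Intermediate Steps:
a(M, l) = l - 165*M*l (a(M, l) = -165*M*l + l = l - 165*M*l)
Y = -1526984868909/90311861 (Y = (-4570*1/7349 + 8741*(1/12289)) - 16908 = (-4570/7349 + 8741/12289) - 16908 = 8076879/90311861 - 16908 = -1526984868909/90311861 ≈ -16908.)
42360/(-37287) + a(-108, 23)/Y = 42360/(-37287) + (23*(1 - 165*(-108)))/(-1526984868909/90311861) = 42360*(-1/37287) + (23*(1 + 17820))*(-90311861/1526984868909) = -14120/12429 + (23*17821)*(-90311861/1526984868909) = -14120/12429 + 409883*(-90311861/1526984868909) = -14120/12429 - 37017296522263/1526984868909 = -160549668274733969/6326298311889987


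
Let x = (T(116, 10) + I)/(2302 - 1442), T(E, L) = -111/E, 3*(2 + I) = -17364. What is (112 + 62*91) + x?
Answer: 573347289/99760 ≈ 5747.3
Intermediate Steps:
I = -5790 (I = -2 + (⅓)*(-17364) = -2 - 5788 = -5790)
x = -671751/99760 (x = (-111/116 - 5790)/(2302 - 1442) = (-111*1/116 - 5790)/860 = (-111/116 - 5790)*(1/860) = -671751/116*1/860 = -671751/99760 ≈ -6.7337)
(112 + 62*91) + x = (112 + 62*91) - 671751/99760 = (112 + 5642) - 671751/99760 = 5754 - 671751/99760 = 573347289/99760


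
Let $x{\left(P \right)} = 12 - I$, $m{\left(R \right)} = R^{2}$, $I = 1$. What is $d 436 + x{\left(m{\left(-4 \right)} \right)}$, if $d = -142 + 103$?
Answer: $-16993$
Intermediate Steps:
$x{\left(P \right)} = 11$ ($x{\left(P \right)} = 12 - 1 = 11$)
$d = -39$
$d 436 + x{\left(m{\left(-4 \right)} \right)} = \left(-39\right) 436 + 11 = -17004 + 11 = -16993$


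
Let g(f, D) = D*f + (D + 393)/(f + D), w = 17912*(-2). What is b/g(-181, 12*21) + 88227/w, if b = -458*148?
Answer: -113253123053/115991197968 ≈ -0.97639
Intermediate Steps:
b = -67784
w = -35824
g(f, D) = D*f + (393 + D)/(D + f)
b/g(-181, 12*21) + 88227/w = -67784*(12*21 - 181)/(393 + 12*21 + (12*21)*(-181)**2 - 181*(12*21)**2) + 88227/(-35824) = -67784*(252 - 181)/(393 + 252 + 252*32761 - 181*252**2) + 88227*(-1/35824) = -67784*71/(393 + 252 + 8255772 - 181*63504) - 88227/35824 = -67784*71/(393 + 252 + 8255772 - 11494224) - 88227/35824 = -67784/((1/71)*(-3237807)) - 88227/35824 = -67784/(-3237807/71) - 88227/35824 = -67784*(-71/3237807) - 88227/35824 = 4812664/3237807 - 88227/35824 = -113253123053/115991197968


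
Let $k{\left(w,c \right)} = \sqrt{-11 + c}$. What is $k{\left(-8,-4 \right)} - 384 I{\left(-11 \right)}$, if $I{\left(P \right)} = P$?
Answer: $4224 + i \sqrt{15} \approx 4224.0 + 3.873 i$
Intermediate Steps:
$k{\left(-8,-4 \right)} - 384 I{\left(-11 \right)} = \sqrt{-11 - 4} - -4224 = \sqrt{-15} + 4224 = i \sqrt{15} + 4224 = 4224 + i \sqrt{15}$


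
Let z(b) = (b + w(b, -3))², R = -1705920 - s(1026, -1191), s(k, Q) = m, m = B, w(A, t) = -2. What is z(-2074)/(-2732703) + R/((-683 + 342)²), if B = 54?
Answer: -1721021776926/105920479181 ≈ -16.248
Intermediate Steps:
m = 54
s(k, Q) = 54
R = -1705974 (R = -1705920 - 1*54 = -1705920 - 54 = -1705974)
z(b) = (-2 + b)² (z(b) = (b - 2)² = (-2 + b)²)
z(-2074)/(-2732703) + R/((-683 + 342)²) = (-2 - 2074)²/(-2732703) - 1705974/(-683 + 342)² = (-2076)²*(-1/2732703) - 1705974/((-341)²) = 4309776*(-1/2732703) - 1705974/116281 = -1436592/910901 - 1705974*1/116281 = -1436592/910901 - 1705974/116281 = -1721021776926/105920479181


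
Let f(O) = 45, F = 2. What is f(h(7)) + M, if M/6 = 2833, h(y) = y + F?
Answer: 17043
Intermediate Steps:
h(y) = 2 + y (h(y) = y + 2 = 2 + y)
M = 16998 (M = 6*2833 = 16998)
f(h(7)) + M = 45 + 16998 = 17043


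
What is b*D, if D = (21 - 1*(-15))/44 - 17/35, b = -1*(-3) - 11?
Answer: -1024/385 ≈ -2.6597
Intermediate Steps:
b = -8 (b = 3 - 11 = -8)
D = 128/385 (D = (21 + 15)*(1/44) - 17*1/35 = 36*(1/44) - 17/35 = 9/11 - 17/35 = 128/385 ≈ 0.33247)
b*D = -8*128/385 = -1024/385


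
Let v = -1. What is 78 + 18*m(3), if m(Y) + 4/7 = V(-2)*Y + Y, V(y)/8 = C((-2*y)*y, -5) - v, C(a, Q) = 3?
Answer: 12948/7 ≈ 1849.7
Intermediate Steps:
V(y) = 32 (V(y) = 8*(3 - 1*(-1)) = 8*(3 + 1) = 8*4 = 32)
m(Y) = -4/7 + 33*Y (m(Y) = -4/7 + (32*Y + Y) = -4/7 + 33*Y)
78 + 18*m(3) = 78 + 18*(-4/7 + 33*3) = 78 + 18*(-4/7 + 99) = 78 + 18*(689/7) = 78 + 12402/7 = 12948/7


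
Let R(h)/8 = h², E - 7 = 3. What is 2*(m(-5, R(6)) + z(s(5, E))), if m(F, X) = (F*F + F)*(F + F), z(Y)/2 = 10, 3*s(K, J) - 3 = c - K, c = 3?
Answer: -360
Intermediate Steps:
E = 10 (E = 7 + 3 = 10)
s(K, J) = 2 - K/3 (s(K, J) = 1 + (3 - K)/3 = 1 + (1 - K/3) = 2 - K/3)
z(Y) = 20 (z(Y) = 2*10 = 20)
R(h) = 8*h²
m(F, X) = 2*F*(F + F²) (m(F, X) = (F² + F)*(2*F) = (F + F²)*(2*F) = 2*F*(F + F²))
2*(m(-5, R(6)) + z(s(5, E))) = 2*(2*(-5)²*(1 - 5) + 20) = 2*(2*25*(-4) + 20) = 2*(-200 + 20) = 2*(-180) = -360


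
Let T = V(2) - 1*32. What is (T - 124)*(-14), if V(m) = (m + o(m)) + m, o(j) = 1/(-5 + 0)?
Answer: 10654/5 ≈ 2130.8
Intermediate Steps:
o(j) = -1/5 (o(j) = 1/(-5) = -1/5)
V(m) = -1/5 + 2*m (V(m) = (m - 1/5) + m = (-1/5 + m) + m = -1/5 + 2*m)
T = -141/5 (T = (-1/5 + 2*2) - 1*32 = (-1/5 + 4) - 32 = 19/5 - 32 = -141/5 ≈ -28.200)
(T - 124)*(-14) = (-141/5 - 124)*(-14) = -761/5*(-14) = 10654/5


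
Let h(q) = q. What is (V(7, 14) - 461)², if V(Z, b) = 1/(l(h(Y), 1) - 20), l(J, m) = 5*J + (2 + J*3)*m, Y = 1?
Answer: 21261321/100 ≈ 2.1261e+5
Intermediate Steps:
l(J, m) = 5*J + m*(2 + 3*J) (l(J, m) = 5*J + (2 + 3*J)*m = 5*J + m*(2 + 3*J))
V(Z, b) = -⅒ (V(Z, b) = 1/((2*1 + 5*1 + 3*1*1) - 20) = 1/((2 + 5 + 3) - 20) = 1/(10 - 20) = 1/(-10) = -⅒)
(V(7, 14) - 461)² = (-⅒ - 461)² = (-4611/10)² = 21261321/100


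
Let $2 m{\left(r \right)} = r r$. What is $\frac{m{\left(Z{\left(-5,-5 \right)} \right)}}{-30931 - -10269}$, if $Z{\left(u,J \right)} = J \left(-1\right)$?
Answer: $- \frac{25}{41324} \approx -0.00060498$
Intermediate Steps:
$Z{\left(u,J \right)} = - J$
$m{\left(r \right)} = \frac{r^{2}}{2}$ ($m{\left(r \right)} = \frac{r r}{2} = \frac{r^{2}}{2}$)
$\frac{m{\left(Z{\left(-5,-5 \right)} \right)}}{-30931 - -10269} = \frac{\frac{1}{2} \left(\left(-1\right) \left(-5\right)\right)^{2}}{-30931 - -10269} = \frac{\frac{1}{2} \cdot 5^{2}}{-30931 + 10269} = \frac{\frac{1}{2} \cdot 25}{-20662} = \frac{25}{2} \left(- \frac{1}{20662}\right) = - \frac{25}{41324}$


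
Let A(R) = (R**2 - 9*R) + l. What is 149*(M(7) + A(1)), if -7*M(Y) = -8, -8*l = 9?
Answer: -66603/56 ≈ -1189.3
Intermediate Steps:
l = -9/8 (l = -1/8*9 = -9/8 ≈ -1.1250)
M(Y) = 8/7 (M(Y) = -1/7*(-8) = 8/7)
A(R) = -9/8 + R**2 - 9*R (A(R) = (R**2 - 9*R) - 9/8 = -9/8 + R**2 - 9*R)
149*(M(7) + A(1)) = 149*(8/7 + (-9/8 + 1**2 - 9*1)) = 149*(8/7 + (-9/8 + 1 - 9)) = 149*(8/7 - 73/8) = 149*(-447/56) = -66603/56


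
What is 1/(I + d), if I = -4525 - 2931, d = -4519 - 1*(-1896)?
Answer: -1/10079 ≈ -9.9216e-5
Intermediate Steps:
d = -2623 (d = -4519 + 1896 = -2623)
I = -7456
1/(I + d) = 1/(-7456 - 2623) = 1/(-10079) = -1/10079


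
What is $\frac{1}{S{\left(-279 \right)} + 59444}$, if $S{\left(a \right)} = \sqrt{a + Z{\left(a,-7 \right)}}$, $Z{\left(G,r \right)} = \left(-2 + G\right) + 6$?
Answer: $\frac{29722}{1766794845} - \frac{i \sqrt{554}}{3533589690} \approx 1.6823 \cdot 10^{-5} - 6.661 \cdot 10^{-9} i$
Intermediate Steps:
$Z{\left(G,r \right)} = 4 + G$
$S{\left(a \right)} = \sqrt{4 + 2 a}$ ($S{\left(a \right)} = \sqrt{a + \left(4 + a\right)} = \sqrt{4 + 2 a}$)
$\frac{1}{S{\left(-279 \right)} + 59444} = \frac{1}{\sqrt{4 + 2 \left(-279\right)} + 59444} = \frac{1}{\sqrt{4 - 558} + 59444} = \frac{1}{\sqrt{-554} + 59444} = \frac{1}{i \sqrt{554} + 59444} = \frac{1}{59444 + i \sqrt{554}}$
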